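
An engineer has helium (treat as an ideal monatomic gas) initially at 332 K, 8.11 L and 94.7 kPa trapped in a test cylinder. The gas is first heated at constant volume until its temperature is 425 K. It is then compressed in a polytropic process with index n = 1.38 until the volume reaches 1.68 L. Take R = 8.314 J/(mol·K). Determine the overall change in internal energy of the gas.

1530 J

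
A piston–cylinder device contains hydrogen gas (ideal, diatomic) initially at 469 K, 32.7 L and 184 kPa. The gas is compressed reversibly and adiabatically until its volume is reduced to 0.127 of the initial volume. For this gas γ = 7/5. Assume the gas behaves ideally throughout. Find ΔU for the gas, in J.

n = P₁V₁/(RT₁) = 184×32.7/(8.314×469) = 1.54 mol.
Adiabatic: TV^(γ−1) = const ⇒ T₂ = 469×(7.87)^0.400 = 1070 K; PV^γ = const ⇒ P₂ = 3310 kPa.
For an ideal gas ΔU = nCvΔT with Cv = (5/2)R = 20.8 J/(mol·K).
ΔU = 1.54×20.8×(1070−469) = 19300 J.

19300 J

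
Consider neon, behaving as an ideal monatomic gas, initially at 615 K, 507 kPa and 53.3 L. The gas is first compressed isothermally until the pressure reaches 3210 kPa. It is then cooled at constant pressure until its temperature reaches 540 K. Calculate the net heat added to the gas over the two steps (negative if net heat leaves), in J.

-58100 J

n = P₁V₁/(RT₁) = 507×53.3/(8.314×615) = 5.29 mol.
Step 1 — Isothermal: T stays 615 K; PV = const ⇒ V₂ = 8.42 L, P₂ = 3210 kPa.
ΔU = 0 (ideal gas, T constant).
W = nRT ln(V₂/V₁) = 5.29×8.314×615×ln(0.158) = -49900 J.
Q = ΔU + W = -49900 J.
State after step 1: P = 3210 kPa, V = 8.42 L, T = 615 K.
Step 2 — Isobaric: P stays 3210 kPa; V/T = const ⇒ T₂ = 540 K, V₂ = 7.39 L.
W = PΔV = 3210×(7.39−8.42) kPa·L = -3300 J.
ΔU = nCvΔT = 5.29×12.5×(540−615) = -4940 J.
Q = ΔU + W = nCpΔT = -8240 J.
Net over both steps: W = -53200 J, Q = -58100 J, ΔU = -4940 J.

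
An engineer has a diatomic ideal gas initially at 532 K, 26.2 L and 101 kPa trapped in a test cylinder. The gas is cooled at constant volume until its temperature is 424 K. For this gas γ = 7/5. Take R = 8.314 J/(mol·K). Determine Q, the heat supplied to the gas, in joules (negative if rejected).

n = P₁V₁/(RT₁) = 101×26.2/(8.314×532) = 0.598 mol.
Isochoric: V stays 26.2 L; P/T = const ⇒ T₂ = 424 K, P₂ = 80.5 kPa.
W = 0 (no volume change).
ΔU = nCvΔT = 0.598×20.8×(424−532) = -1340 J.
Q = ΔU = -1340 J.

-1340 J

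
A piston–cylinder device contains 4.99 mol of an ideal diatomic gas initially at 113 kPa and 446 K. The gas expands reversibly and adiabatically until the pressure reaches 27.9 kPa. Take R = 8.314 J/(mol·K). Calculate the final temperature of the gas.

299 K

V₁ = nRT₁/P₁ = 4.99×8.314×446/113 = 164 L.
Adiabatic: T₂/T₁ = (P₂/P₁)^((γ−1)/γ) ⇒ T₂ = 446×(0.247)^0.286 = 299 K; V₂ = 445 L.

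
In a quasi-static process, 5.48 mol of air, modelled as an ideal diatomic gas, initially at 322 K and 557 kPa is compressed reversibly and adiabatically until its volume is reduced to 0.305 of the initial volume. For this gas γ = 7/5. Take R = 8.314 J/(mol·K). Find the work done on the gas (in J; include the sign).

22300 J

V₁ = nRT₁/P₁ = 5.48×8.314×322/557 = 26.3 L.
Adiabatic: TV^(γ−1) = const ⇒ T₂ = 322×(3.28)^0.400 = 518 K; PV^γ = const ⇒ P₂ = 2940 kPa.
ΔU = nCvΔT = 5.48×20.8×(518−322) = 22300 J.
Q = 0 for an adiabatic process, so W = −ΔU = -22300 J.
Work done on the gas = −W_by = 22300 J.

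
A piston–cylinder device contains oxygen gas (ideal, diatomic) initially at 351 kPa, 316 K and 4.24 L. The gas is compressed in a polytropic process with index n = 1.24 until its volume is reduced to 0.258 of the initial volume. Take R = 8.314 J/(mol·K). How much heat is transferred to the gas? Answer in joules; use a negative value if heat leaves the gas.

-953 J

n = P₁V₁/(RT₁) = 351×4.24/(8.314×316) = 0.566 mol.
Polytropic n=1.24: T₂ = T₁(V₁/V₂)^(n−1) = 316×(3.88)^0.24 = 437 K; P₂ = P₁(V₁/V₂)^n = 1880 kPa.
W = (P₁V₁−P₂V₂)/(n−1) = (351×4.24−1880×1.09)/0.24 = -2380 J.
ΔU = nCvΔT = 0.566×20.8×(437−316) = 1430 J.
Q = ΔU + W = -953 J.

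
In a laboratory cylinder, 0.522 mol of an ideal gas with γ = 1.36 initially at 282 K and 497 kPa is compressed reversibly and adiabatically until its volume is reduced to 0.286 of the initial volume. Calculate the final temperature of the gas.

V₁ = nRT₁/P₁ = 0.522×8.314×282/497 = 2.46 L.
Adiabatic: TV^(γ−1) = const ⇒ T₂ = 282×(3.50)^0.360 = 443 K; PV^γ = const ⇒ P₂ = 2730 kPa.

443 K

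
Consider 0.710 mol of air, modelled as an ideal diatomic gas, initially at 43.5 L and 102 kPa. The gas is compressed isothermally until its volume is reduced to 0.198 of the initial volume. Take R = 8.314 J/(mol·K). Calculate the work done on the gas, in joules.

7190 J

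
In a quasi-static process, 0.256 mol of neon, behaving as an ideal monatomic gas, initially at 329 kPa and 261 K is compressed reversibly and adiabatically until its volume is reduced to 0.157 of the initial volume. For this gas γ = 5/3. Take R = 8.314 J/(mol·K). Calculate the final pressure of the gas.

7200 kPa

V₁ = nRT₁/P₁ = 0.256×8.314×261/329 = 1.69 L.
Adiabatic: TV^(γ−1) = const ⇒ T₂ = 261×(6.37)^0.667 = 897 K; PV^γ = const ⇒ P₂ = 7200 kPa.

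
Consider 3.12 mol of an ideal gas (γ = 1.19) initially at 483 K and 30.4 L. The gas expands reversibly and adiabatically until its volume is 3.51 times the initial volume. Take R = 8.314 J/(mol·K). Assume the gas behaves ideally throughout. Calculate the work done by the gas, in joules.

P₁ = nRT₁/V₁ = 3.12×8.314×483/30.4 = 412 kPa.
Adiabatic: TV^(γ−1) = const ⇒ T₂ = 483×(0.285)^0.190 = 380 K; PV^γ = const ⇒ P₂ = 92.5 kPa.
ΔU = nCvΔT = 3.12×43.8×(380−483) = -14000 J.
Q = 0 for an adiabatic process, so W = −ΔU = 14000 J.

14000 J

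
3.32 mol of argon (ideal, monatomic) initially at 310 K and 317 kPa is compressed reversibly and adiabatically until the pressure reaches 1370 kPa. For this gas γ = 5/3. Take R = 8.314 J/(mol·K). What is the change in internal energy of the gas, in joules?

10200 J

V₁ = nRT₁/P₁ = 3.32×8.314×310/317 = 27.0 L.
Adiabatic: T₂/T₁ = (P₂/P₁)^((γ−1)/γ) ⇒ T₂ = 310×(4.32)^0.400 = 557 K; V₂ = 11.2 L.
For an ideal gas ΔU = nCvΔT with Cv = (3/2)R = 12.5 J/(mol·K).
ΔU = 3.32×12.5×(557−310) = 10200 J.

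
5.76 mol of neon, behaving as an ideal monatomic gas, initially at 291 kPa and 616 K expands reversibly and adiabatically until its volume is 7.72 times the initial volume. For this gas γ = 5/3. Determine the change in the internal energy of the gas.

-32900 J

V₁ = nRT₁/P₁ = 5.76×8.314×616/291 = 101 L.
Adiabatic: TV^(γ−1) = const ⇒ T₂ = 616×(0.130)^0.667 = 158 K; PV^γ = const ⇒ P₂ = 9.65 kPa.
For an ideal gas ΔU = nCvΔT with Cv = (3/2)R = 12.5 J/(mol·K).
ΔU = 5.76×12.5×(158−616) = -32900 J.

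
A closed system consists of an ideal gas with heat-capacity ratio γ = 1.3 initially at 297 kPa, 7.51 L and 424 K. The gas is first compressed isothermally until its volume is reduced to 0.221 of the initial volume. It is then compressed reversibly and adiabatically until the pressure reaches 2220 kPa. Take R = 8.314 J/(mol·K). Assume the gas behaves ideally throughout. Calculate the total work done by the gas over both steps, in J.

-4280 J

n = P₁V₁/(RT₁) = 297×7.51/(8.314×424) = 0.633 mol.
Step 1 — Isothermal: T stays 424 K; PV = const ⇒ V₂ = 1.66 L, P₂ = 1340 kPa.
ΔU = 0 (ideal gas, T constant).
W = nRT ln(V₂/V₁) = 0.633×8.314×424×ln(0.221) = -3370 J.
Q = ΔU + W = -3370 J.
State after step 1: P = 1340 kPa, V = 1.66 L, T = 424 K.
Step 2 — Adiabatic: T₂/T₁ = (P₂/P₁)^((γ−1)/γ) ⇒ T₂ = 424×(1.65)^0.231 = 476 K; V₂ = 1.13 L.
ΔU = nCvΔT = 0.633×27.7×(476−424) = 913 J.
Q = 0 for an adiabatic process, so W = −ΔU = -913 J.
Net over both steps: W = -4280 J, Q = -3370 J, ΔU = 913 J.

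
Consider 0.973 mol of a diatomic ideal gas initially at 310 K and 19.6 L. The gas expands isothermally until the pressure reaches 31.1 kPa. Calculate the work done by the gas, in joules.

3550 J

P₁ = nRT₁/V₁ = 0.973×8.314×310/19.6 = 128 kPa.
Isothermal: T stays 310 K; PV = const ⇒ V₂ = 80.6 L, P₂ = 31.1 kPa.
W = nRT ln(V₂/V₁) = 0.973×8.314×310×ln(4.11) = 3550 J.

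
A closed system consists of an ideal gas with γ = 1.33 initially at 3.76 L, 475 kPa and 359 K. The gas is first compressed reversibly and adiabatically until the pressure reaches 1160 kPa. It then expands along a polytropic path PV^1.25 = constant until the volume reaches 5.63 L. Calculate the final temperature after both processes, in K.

n = P₁V₁/(RT₁) = 475×3.76/(8.314×359) = 0.598 mol.
Step 1 — Adiabatic: T₂/T₁ = (P₂/P₁)^((γ−1)/γ) ⇒ T₂ = 359×(2.44)^0.248 = 448 K; V₂ = 1.92 L.
ΔU = nCvΔT = 0.598×25.2×(448−359) = 1340 J.
Q = 0 for an adiabatic process, so W = −ΔU = -1340 J.
State after step 1: P = 1160 kPa, V = 1.92 L, T = 448 K.
Step 2 — Polytropic n=1.25: T₂ = T₁(V₁/V₂)^(n−1) = 448×(0.341)^0.25 = 342 K; P₂ = P₁(V₁/V₂)^n = 303 kPa.
W = (P₁V₁−P₂V₂)/(n−1) = (1160×1.92−303×5.63)/0.25 = 2100 J.
ΔU = nCvΔT = 0.598×25.2×(342−448) = -1590 J.
Q = ΔU + W = 509 J.
Net over both steps: W = 759 J, Q = 509 J, ΔU = -250 J.

342 K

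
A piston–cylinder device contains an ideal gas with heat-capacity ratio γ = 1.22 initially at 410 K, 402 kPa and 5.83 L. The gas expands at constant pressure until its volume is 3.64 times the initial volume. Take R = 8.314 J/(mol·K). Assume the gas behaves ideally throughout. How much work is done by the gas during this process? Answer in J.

6190 J

n = P₁V₁/(RT₁) = 402×5.83/(8.314×410) = 0.688 mol.
Isobaric: P stays 402 kPa; V/T = const ⇒ T₂ = 1490 K, V₂ = 21.2 L.
W = PΔV = 402×(21.2−5.83) kPa·L = 6190 J.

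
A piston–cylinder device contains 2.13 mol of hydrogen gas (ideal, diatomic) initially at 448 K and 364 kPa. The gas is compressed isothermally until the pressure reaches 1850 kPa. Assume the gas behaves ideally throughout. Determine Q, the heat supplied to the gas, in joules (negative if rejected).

-12900 J

V₁ = nRT₁/P₁ = 2.13×8.314×448/364 = 21.8 L.
Isothermal: T stays 448 K; PV = const ⇒ V₂ = 4.29 L, P₂ = 1850 kPa.
ΔU = 0 (ideal gas, T constant).
W = nRT ln(V₂/V₁) = 2.13×8.314×448×ln(0.197) = -12900 J.
Q = ΔU + W = -12900 J.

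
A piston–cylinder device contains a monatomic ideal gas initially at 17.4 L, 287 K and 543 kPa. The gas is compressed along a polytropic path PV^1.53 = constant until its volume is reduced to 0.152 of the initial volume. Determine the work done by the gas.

-30600 J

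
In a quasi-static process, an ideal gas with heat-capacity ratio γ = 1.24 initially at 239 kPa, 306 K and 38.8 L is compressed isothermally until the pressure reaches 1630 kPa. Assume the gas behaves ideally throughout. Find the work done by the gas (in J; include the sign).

-17800 J

n = P₁V₁/(RT₁) = 239×38.8/(8.314×306) = 3.65 mol.
Isothermal: T stays 306 K; PV = const ⇒ V₂ = 5.69 L, P₂ = 1630 kPa.
W = nRT ln(V₂/V₁) = 3.65×8.314×306×ln(0.147) = -17800 J.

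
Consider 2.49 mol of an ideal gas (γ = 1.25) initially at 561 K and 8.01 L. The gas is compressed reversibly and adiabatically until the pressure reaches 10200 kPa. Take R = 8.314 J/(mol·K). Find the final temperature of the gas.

P₁ = nRT₁/V₁ = 2.49×8.314×561/8.01 = 1450 kPa.
Adiabatic: T₂/T₁ = (P₂/P₁)^((γ−1)/γ) ⇒ T₂ = 561×(7.03)^0.200 = 829 K; V₂ = 1.68 L.

829 K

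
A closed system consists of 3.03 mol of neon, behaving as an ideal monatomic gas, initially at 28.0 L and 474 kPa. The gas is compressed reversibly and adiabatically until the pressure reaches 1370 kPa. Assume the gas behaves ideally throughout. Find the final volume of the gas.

14.8 L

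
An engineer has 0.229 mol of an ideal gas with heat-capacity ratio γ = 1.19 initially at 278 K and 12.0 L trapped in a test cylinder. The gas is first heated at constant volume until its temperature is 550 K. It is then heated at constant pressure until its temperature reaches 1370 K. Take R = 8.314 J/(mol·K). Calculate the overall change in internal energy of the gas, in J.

10900 J

P₁ = nRT₁/V₁ = 0.229×8.314×278/12.0 = 44.1 kPa.
Step 1 — Isochoric: V stays 12.0 L; P/T = const ⇒ T₂ = 550 K, P₂ = 87.3 kPa.
W = 0 (no volume change).
ΔU = nCvΔT = 0.229×43.8×(550−278) = 2730 J.
Q = ΔU = 2730 J.
State after step 1: P = 87.3 kPa, V = 12.0 L, T = 550 K.
Step 2 — Isobaric: P stays 87.3 kPa; V/T = const ⇒ T₂ = 1370 K, V₂ = 29.9 L.
W = PΔV = 87.3×(29.9−12.0) kPa·L = 1560 J.
ΔU = nCvΔT = 0.229×43.8×(1370−550) = 8220 J.
Q = ΔU + W = nCpΔT = 9780 J.
Net over both steps: W = 1560 J, Q = 12500 J, ΔU = 10900 J.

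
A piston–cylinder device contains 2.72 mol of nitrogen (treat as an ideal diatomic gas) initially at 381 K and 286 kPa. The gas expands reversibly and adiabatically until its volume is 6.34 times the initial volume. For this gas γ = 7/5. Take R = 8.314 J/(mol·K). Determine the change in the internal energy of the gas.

-11300 J

V₁ = nRT₁/P₁ = 2.72×8.314×381/286 = 30.1 L.
Adiabatic: TV^(γ−1) = const ⇒ T₂ = 381×(0.158)^0.400 = 182 K; PV^γ = const ⇒ P₂ = 21.5 kPa.
For an ideal gas ΔU = nCvΔT with Cv = (5/2)R = 20.8 J/(mol·K).
ΔU = 2.72×20.8×(182−381) = -11300 J.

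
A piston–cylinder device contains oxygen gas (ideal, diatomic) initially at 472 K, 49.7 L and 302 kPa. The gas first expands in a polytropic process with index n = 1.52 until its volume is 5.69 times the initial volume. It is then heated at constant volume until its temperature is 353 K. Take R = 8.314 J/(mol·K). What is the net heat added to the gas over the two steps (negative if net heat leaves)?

n = P₁V₁/(RT₁) = 302×49.7/(8.314×472) = 3.82 mol.
Step 1 — Polytropic n=1.52: T₂ = T₁(V₁/V₂)^(n−1) = 472×(0.176)^0.52 = 191 K; P₂ = P₁(V₁/V₂)^n = 21.5 kPa.
W = (P₁V₁−P₂V₂)/(n−1) = (302×49.7−21.5×283)/0.52 = 17200 J.
ΔU = nCvΔT = 3.82×20.8×(191−472) = -22300 J.
Q = ΔU + W = -5150 J.
State after step 1: P = 21.5 kPa, V = 283 L, T = 191 K.
Step 2 — Isochoric: V stays 283 L; P/T = const ⇒ T₂ = 353 K, P₂ = 39.7 kPa.
W = 0 (no volume change).
ΔU = nCvΔT = 3.82×20.8×(353−191) = 12900 J.
Q = ΔU = 12900 J.
Net over both steps: W = 17200 J, Q = 7720 J, ΔU = -9460 J.

7720 J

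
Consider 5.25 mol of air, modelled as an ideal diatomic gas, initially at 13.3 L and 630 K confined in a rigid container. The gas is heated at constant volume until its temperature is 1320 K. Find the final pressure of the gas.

P₁ = nRT₁/V₁ = 5.25×8.314×630/13.3 = 2070 kPa.
Isochoric: V stays 13.3 L; P/T = const ⇒ T₂ = 1320 K, P₂ = 4330 kPa.

4330 kPa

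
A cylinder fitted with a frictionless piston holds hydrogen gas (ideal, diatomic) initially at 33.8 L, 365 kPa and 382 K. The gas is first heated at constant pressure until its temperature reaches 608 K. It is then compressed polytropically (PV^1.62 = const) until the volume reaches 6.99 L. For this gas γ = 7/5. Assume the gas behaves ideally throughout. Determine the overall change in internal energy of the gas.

n = P₁V₁/(RT₁) = 365×33.8/(8.314×382) = 3.88 mol.
Step 1 — Isobaric: P stays 365 kPa; V/T = const ⇒ T₂ = 608 K, V₂ = 53.8 L.
W = PΔV = 365×(53.8−33.8) kPa·L = 7300 J.
ΔU = nCvΔT = 3.88×20.8×(608−382) = 18200 J.
Q = ΔU + W = nCpΔT = 25500 J.
State after step 1: P = 365 kPa, V = 53.8 L, T = 608 K.
Step 2 — Polytropic n=1.62: T₂ = T₁(V₁/V₂)^(n−1) = 608×(7.70)^0.62 = 2150 K; P₂ = P₁(V₁/V₂)^n = 9960 kPa.
W = (P₁V₁−P₂V₂)/(n−1) = (365×53.8−9960×6.99)/0.62 = -80600 J.
ΔU = nCvΔT = 3.88×20.8×(2150−608) = 125000 J.
Q = ΔU + W = 44300 J.
Net over both steps: W = -73300 J, Q = 69900 J, ΔU = 143000 J.

143000 J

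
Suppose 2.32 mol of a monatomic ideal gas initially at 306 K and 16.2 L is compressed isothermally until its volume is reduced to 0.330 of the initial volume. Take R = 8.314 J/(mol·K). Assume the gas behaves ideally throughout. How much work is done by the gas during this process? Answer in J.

-6540 J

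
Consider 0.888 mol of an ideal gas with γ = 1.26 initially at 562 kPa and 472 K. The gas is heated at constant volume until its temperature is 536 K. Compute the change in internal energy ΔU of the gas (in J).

V₁ = nRT₁/P₁ = 0.888×8.314×472/562 = 6.20 L.
Isochoric: V stays 6.20 L; P/T = const ⇒ T₂ = 536 K, P₂ = 638 kPa.
For an ideal gas ΔU = nCvΔT with Cv = R/(γ−1) = 32.0 J/(mol·K).
ΔU = 0.888×32.0×(536−472) = 1820 J.

1820 J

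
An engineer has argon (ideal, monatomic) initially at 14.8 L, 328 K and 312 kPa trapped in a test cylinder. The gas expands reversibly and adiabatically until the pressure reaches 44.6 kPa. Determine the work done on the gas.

n = P₁V₁/(RT₁) = 312×14.8/(8.314×328) = 1.69 mol.
Adiabatic: T₂/T₁ = (P₂/P₁)^((γ−1)/γ) ⇒ T₂ = 328×(0.143)^0.400 = 151 K; V₂ = 47.6 L.
ΔU = nCvΔT = 1.69×12.5×(151−328) = -3750 J.
Q = 0 for an adiabatic process, so W = −ΔU = 3750 J.
Work done on the gas = −W_by = -3750 J.

-3750 J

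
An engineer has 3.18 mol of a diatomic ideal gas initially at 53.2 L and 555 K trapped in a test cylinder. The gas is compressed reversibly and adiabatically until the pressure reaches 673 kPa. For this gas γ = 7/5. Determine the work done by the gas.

P₁ = nRT₁/V₁ = 3.18×8.314×555/53.2 = 276 kPa.
Adiabatic: T₂/T₁ = (P₂/P₁)^((γ−1)/γ) ⇒ T₂ = 555×(2.44)^0.286 = 716 K; V₂ = 28.1 L.
ΔU = nCvΔT = 3.18×20.8×(716−555) = 10600 J.
Q = 0 for an adiabatic process, so W = −ΔU = -10600 J.

-10600 J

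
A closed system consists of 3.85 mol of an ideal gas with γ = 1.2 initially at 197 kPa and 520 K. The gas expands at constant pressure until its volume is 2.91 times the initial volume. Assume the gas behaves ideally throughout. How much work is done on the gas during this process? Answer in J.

V₁ = nRT₁/P₁ = 3.85×8.314×520/197 = 84.5 L.
Isobaric: P stays 197 kPa; V/T = const ⇒ T₂ = 1510 K, V₂ = 246 L.
W = PΔV = 197×(246−84.5) kPa·L = 31800 J.
Work done on the gas = −W_by = -31800 J.

-31800 J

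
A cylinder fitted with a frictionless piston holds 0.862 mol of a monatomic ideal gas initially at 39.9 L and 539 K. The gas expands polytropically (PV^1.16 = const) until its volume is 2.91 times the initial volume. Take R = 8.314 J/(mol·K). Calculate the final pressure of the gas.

P₁ = nRT₁/V₁ = 0.862×8.314×539/39.9 = 96.8 kPa.
Polytropic n=1.16: T₂ = T₁(V₁/V₂)^(n−1) = 539×(0.344)^0.16 = 454 K; P₂ = P₁(V₁/V₂)^n = 28.0 kPa.

28.0 kPa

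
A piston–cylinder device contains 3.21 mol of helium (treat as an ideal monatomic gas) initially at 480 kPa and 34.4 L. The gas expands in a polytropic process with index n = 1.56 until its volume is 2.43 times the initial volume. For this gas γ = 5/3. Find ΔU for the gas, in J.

-9700 J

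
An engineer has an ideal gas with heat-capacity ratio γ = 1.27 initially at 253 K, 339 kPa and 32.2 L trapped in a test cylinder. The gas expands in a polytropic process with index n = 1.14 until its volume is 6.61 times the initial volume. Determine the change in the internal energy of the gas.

-9390 J

n = P₁V₁/(RT₁) = 339×32.2/(8.314×253) = 5.19 mol.
Polytropic n=1.14: T₂ = T₁(V₁/V₂)^(n−1) = 253×(0.151)^0.14 = 194 K; P₂ = P₁(V₁/V₂)^n = 39.4 kPa.
For an ideal gas ΔU = nCvΔT with Cv = R/(γ−1) = 30.8 J/(mol·K).
ΔU = 5.19×30.8×(194−253) = -9390 J.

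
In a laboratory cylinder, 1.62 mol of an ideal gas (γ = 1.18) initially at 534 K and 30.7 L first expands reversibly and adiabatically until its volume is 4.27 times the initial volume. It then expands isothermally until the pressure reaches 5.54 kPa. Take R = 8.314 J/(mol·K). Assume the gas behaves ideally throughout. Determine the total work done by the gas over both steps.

20400 J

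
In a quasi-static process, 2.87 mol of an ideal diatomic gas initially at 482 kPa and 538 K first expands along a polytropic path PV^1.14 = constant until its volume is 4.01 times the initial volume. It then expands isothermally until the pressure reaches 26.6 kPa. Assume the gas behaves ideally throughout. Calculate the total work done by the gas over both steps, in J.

30100 J

V₁ = nRT₁/P₁ = 2.87×8.314×538/482 = 26.6 L.
Step 1 — Polytropic n=1.14: T₂ = T₁(V₁/V₂)^(n−1) = 538×(0.249)^0.14 = 443 K; P₂ = P₁(V₁/V₂)^n = 99.0 kPa.
W = (P₁V₁−P₂V₂)/(n−1) = (482×26.6−99.0×107)/0.14 = 16200 J.
ΔU = nCvΔT = 2.87×20.8×(443−538) = -5670 J.
Q = ΔU + W = 10500 J.
State after step 1: P = 99.0 kPa, V = 107 L, T = 443 K.
Step 2 — Isothermal: T stays 443 K; PV = const ⇒ V₂ = 397 L, P₂ = 26.6 kPa.
ΔU = 0 (ideal gas, T constant).
W = nRT ln(V₂/V₁) = 2.87×8.314×443×ln(3.72) = 13900 J.
Q = ΔU + W = 13900 J.
Net over both steps: W = 30100 J, Q = 24400 J, ΔU = -5670 J.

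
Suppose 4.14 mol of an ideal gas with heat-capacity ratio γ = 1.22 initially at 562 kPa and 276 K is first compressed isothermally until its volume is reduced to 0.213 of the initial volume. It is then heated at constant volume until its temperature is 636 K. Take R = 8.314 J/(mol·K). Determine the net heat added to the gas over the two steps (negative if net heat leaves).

41600 J

V₁ = nRT₁/P₁ = 4.14×8.314×276/562 = 16.9 L.
Step 1 — Isothermal: T stays 276 K; PV = const ⇒ V₂ = 3.60 L, P₂ = 2640 kPa.
ΔU = 0 (ideal gas, T constant).
W = nRT ln(V₂/V₁) = 4.14×8.314×276×ln(0.213) = -14700 J.
Q = ΔU + W = -14700 J.
State after step 1: P = 2640 kPa, V = 3.60 L, T = 276 K.
Step 2 — Isochoric: V stays 3.60 L; P/T = const ⇒ T₂ = 636 K, P₂ = 6080 kPa.
W = 0 (no volume change).
ΔU = nCvΔT = 4.14×37.8×(636−276) = 56300 J.
Q = ΔU = 56300 J.
Net over both steps: W = -14700 J, Q = 41600 J, ΔU = 56300 J.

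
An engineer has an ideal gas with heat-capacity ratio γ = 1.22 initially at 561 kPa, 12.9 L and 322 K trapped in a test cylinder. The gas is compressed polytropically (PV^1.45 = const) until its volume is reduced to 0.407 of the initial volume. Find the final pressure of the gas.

2070 kPa

Polytropic n=1.45: T₂ = T₁(V₁/V₂)^(n−1) = 322×(2.46)^0.45 = 483 K; P₂ = P₁(V₁/V₂)^n = 2070 kPa.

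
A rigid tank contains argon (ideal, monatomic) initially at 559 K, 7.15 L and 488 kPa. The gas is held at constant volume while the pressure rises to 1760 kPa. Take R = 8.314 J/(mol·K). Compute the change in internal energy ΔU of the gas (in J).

13600 J

n = P₁V₁/(RT₁) = 488×7.15/(8.314×559) = 0.751 mol.
Isochoric: V stays 7.15 L; P/T = const ⇒ T₂ = 2020 K, P₂ = 1760 kPa.
For an ideal gas ΔU = nCvΔT with Cv = (3/2)R = 12.5 J/(mol·K).
ΔU = 0.751×12.5×(2020−559) = 13600 J.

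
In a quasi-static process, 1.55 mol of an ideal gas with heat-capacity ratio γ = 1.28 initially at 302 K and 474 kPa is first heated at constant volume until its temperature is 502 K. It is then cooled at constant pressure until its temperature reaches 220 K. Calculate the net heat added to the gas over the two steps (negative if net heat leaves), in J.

V₁ = nRT₁/P₁ = 1.55×8.314×302/474 = 8.21 L.
Step 1 — Isochoric: V stays 8.21 L; P/T = const ⇒ T₂ = 502 K, P₂ = 788 kPa.
W = 0 (no volume change).
ΔU = nCvΔT = 1.55×29.7×(502−302) = 9200 J.
Q = ΔU = 9200 J.
State after step 1: P = 788 kPa, V = 8.21 L, T = 502 K.
Step 2 — Isobaric: P stays 788 kPa; V/T = const ⇒ T₂ = 220 K, V₂ = 3.60 L.
W = PΔV = 788×(3.60−8.21) kPa·L = -3630 J.
ΔU = nCvΔT = 1.55×29.7×(220−502) = -13000 J.
Q = ΔU + W = nCpΔT = -16600 J.
Net over both steps: W = -3630 J, Q = -7410 J, ΔU = -3770 J.

-7410 J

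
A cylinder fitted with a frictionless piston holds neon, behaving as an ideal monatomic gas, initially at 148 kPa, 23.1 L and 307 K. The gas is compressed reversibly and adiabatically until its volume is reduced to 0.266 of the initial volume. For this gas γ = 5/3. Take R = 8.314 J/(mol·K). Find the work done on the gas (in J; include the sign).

n = P₁V₁/(RT₁) = 148×23.1/(8.314×307) = 1.34 mol.
Adiabatic: TV^(γ−1) = const ⇒ T₂ = 307×(3.76)^0.667 = 742 K; PV^γ = const ⇒ P₂ = 1350 kPa.
ΔU = nCvΔT = 1.34×12.5×(742−307) = 7270 J.
Q = 0 for an adiabatic process, so W = −ΔU = -7270 J.
Work done on the gas = −W_by = 7270 J.

7270 J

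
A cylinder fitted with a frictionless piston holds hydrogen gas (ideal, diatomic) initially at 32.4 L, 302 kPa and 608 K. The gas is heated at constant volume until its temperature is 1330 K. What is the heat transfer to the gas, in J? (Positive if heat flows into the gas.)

29000 J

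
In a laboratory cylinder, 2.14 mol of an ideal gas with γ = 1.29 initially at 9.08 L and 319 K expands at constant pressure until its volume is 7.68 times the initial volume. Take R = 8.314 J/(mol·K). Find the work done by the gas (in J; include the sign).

37900 J

P₁ = nRT₁/V₁ = 2.14×8.314×319/9.08 = 625 kPa.
Isobaric: P stays 625 kPa; V/T = const ⇒ T₂ = 2450 K, V₂ = 69.7 L.
W = PΔV = 625×(69.7−9.08) kPa·L = 37900 J.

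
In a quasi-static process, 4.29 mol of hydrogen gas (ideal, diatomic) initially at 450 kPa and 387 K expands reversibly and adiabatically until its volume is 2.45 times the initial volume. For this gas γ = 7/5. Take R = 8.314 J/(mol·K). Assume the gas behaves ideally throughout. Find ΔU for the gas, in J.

V₁ = nRT₁/P₁ = 4.29×8.314×387/450 = 30.7 L.
Adiabatic: TV^(γ−1) = const ⇒ T₂ = 387×(0.408)^0.400 = 270 K; PV^γ = const ⇒ P₂ = 128 kPa.
For an ideal gas ΔU = nCvΔT with Cv = (5/2)R = 20.8 J/(mol·K).
ΔU = 4.29×20.8×(270−387) = -10400 J.

-10400 J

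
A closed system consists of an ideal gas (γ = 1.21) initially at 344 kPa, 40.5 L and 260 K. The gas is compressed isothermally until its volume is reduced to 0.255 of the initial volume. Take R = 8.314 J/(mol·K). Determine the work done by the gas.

-19000 J

n = P₁V₁/(RT₁) = 344×40.5/(8.314×260) = 6.45 mol.
Isothermal: T stays 260 K; PV = const ⇒ V₂ = 10.3 L, P₂ = 1350 kPa.
W = nRT ln(V₂/V₁) = 6.45×8.314×260×ln(0.255) = -19000 J.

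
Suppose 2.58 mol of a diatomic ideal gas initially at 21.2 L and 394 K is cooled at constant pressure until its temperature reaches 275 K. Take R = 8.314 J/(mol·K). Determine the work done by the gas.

-2550 J

P₁ = nRT₁/V₁ = 2.58×8.314×394/21.2 = 399 kPa.
Isobaric: P stays 399 kPa; V/T = const ⇒ T₂ = 275 K, V₂ = 14.8 L.
W = PΔV = 399×(14.8−21.2) kPa·L = -2550 J.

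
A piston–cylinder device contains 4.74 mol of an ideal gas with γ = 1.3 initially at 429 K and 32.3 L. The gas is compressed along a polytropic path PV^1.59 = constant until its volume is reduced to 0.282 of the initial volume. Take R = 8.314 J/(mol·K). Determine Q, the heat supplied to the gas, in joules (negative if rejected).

30800 J

P₁ = nRT₁/V₁ = 4.74×8.314×429/32.3 = 523 kPa.
Polytropic n=1.59: T₂ = T₁(V₁/V₂)^(n−1) = 429×(3.55)^0.59 = 905 K; P₂ = P₁(V₁/V₂)^n = 3920 kPa.
W = (P₁V₁−P₂V₂)/(n−1) = (523×32.3−3920×9.11)/0.59 = -31800 J.
ΔU = nCvΔT = 4.74×27.7×(905−429) = 62600 J.
Q = ΔU + W = 30800 J.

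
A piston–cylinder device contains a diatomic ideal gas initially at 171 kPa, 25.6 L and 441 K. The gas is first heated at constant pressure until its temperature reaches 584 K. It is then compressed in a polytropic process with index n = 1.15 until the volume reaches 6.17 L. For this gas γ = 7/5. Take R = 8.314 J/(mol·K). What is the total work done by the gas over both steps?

-9830 J

n = P₁V₁/(RT₁) = 171×25.6/(8.314×441) = 1.19 mol.
Step 1 — Isobaric: P stays 171 kPa; V/T = const ⇒ T₂ = 584 K, V₂ = 33.9 L.
W = PΔV = 171×(33.9−25.6) kPa·L = 1420 J.
ΔU = nCvΔT = 1.19×20.8×(584−441) = 3550 J.
Q = ΔU + W = nCpΔT = 4970 J.
State after step 1: P = 171 kPa, V = 33.9 L, T = 584 K.
Step 2 — Polytropic n=1.15: T₂ = T₁(V₁/V₂)^(n−1) = 584×(5.49)^0.15 = 754 K; P₂ = P₁(V₁/V₂)^n = 1210 kPa.
W = (P₁V₁−P₂V₂)/(n−1) = (171×33.9−1210×6.17)/0.15 = -11300 J.
ΔU = nCvΔT = 1.19×20.8×(754−584) = 4220 J.
Q = ΔU + W = -7030 J.
Net over both steps: W = -9830 J, Q = -2070 J, ΔU = 7770 J.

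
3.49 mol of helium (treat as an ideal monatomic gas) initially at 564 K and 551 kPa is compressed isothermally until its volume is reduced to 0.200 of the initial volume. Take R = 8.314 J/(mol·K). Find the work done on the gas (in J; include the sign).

26300 J

V₁ = nRT₁/P₁ = 3.49×8.314×564/551 = 29.7 L.
Isothermal: T stays 564 K; PV = const ⇒ V₂ = 5.94 L, P₂ = 2760 kPa.
W = nRT ln(V₂/V₁) = 3.49×8.314×564×ln(0.200) = -26300 J.
Work done on the gas = −W_by = 26300 J.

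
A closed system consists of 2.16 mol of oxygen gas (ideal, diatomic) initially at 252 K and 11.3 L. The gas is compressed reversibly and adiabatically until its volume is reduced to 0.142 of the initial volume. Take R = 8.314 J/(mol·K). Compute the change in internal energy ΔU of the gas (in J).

13400 J

P₁ = nRT₁/V₁ = 2.16×8.314×252/11.3 = 400 kPa.
Adiabatic: TV^(γ−1) = const ⇒ T₂ = 252×(7.04)^0.400 = 550 K; PV^γ = const ⇒ P₂ = 6160 kPa.
For an ideal gas ΔU = nCvΔT with Cv = (5/2)R = 20.8 J/(mol·K).
ΔU = 2.16×20.8×(550−252) = 13400 J.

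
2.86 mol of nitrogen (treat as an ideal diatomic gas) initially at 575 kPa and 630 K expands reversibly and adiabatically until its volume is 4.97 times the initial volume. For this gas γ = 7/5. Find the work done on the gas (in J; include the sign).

-17700 J

V₁ = nRT₁/P₁ = 2.86×8.314×630/575 = 26.1 L.
Adiabatic: TV^(γ−1) = const ⇒ T₂ = 630×(0.201)^0.400 = 332 K; PV^γ = const ⇒ P₂ = 60.9 kPa.
ΔU = nCvΔT = 2.86×20.8×(332−630) = -17700 J.
Q = 0 for an adiabatic process, so W = −ΔU = 17700 J.
Work done on the gas = −W_by = -17700 J.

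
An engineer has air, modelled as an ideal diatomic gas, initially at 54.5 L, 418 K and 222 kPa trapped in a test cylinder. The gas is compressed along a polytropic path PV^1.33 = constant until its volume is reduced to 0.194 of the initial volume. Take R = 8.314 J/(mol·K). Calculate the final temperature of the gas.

718 K

Polytropic n=1.33: T₂ = T₁(V₁/V₂)^(n−1) = 418×(5.15)^0.33 = 718 K; P₂ = P₁(V₁/V₂)^n = 1970 kPa.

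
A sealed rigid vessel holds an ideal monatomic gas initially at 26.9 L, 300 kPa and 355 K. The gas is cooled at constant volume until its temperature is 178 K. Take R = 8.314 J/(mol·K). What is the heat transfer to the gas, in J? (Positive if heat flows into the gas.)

n = P₁V₁/(RT₁) = 300×26.9/(8.314×355) = 2.73 mol.
Isochoric: V stays 26.9 L; P/T = const ⇒ T₂ = 178 K, P₂ = 150 kPa.
W = 0 (no volume change).
ΔU = nCvΔT = 2.73×12.5×(178−355) = -6040 J.
Q = ΔU = -6040 J.

-6040 J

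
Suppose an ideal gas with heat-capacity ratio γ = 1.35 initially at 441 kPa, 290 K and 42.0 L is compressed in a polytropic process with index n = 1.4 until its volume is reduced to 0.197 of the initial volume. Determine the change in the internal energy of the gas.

n = P₁V₁/(RT₁) = 441×42.0/(8.314×290) = 7.68 mol.
Polytropic n=1.4: T₂ = T₁(V₁/V₂)^(n−1) = 290×(5.08)^0.40 = 555 K; P₂ = P₁(V₁/V₂)^n = 4290 kPa.
For an ideal gas ΔU = nCvΔT with Cv = R/(γ−1) = 23.8 J/(mol·K).
ΔU = 7.68×23.8×(555−290) = 48400 J.

48400 J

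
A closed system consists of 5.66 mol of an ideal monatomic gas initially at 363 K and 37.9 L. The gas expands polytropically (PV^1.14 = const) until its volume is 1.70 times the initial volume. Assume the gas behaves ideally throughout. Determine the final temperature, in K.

P₁ = nRT₁/V₁ = 5.66×8.314×363/37.9 = 451 kPa.
Polytropic n=1.14: T₂ = T₁(V₁/V₂)^(n−1) = 363×(0.588)^0.14 = 337 K; P₂ = P₁(V₁/V₂)^n = 246 kPa.

337 K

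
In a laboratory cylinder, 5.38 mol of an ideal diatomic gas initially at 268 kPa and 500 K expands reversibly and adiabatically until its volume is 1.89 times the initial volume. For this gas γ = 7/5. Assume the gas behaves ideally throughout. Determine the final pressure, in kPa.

V₁ = nRT₁/P₁ = 5.38×8.314×500/268 = 83.5 L.
Adiabatic: TV^(γ−1) = const ⇒ T₂ = 500×(0.529)^0.400 = 388 K; PV^γ = const ⇒ P₂ = 110 kPa.

110 kPa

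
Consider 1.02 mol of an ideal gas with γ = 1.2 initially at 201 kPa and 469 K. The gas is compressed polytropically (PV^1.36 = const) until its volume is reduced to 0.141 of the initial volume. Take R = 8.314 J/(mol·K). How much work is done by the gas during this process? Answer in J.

-11300 J

V₁ = nRT₁/P₁ = 1.02×8.314×469/201 = 19.8 L.
Polytropic n=1.36: T₂ = T₁(V₁/V₂)^(n−1) = 469×(7.09)^0.36 = 949 K; P₂ = P₁(V₁/V₂)^n = 2890 kPa.
W = (P₁V₁−P₂V₂)/(n−1) = (201×19.8−2890×2.79)/0.36 = -11300 J.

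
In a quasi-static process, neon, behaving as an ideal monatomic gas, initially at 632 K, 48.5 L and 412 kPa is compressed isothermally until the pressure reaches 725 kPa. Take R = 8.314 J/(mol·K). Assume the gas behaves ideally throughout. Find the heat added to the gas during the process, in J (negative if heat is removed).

n = P₁V₁/(RT₁) = 412×48.5/(8.314×632) = 3.80 mol.
Isothermal: T stays 632 K; PV = const ⇒ V₂ = 27.6 L, P₂ = 725 kPa.
ΔU = 0 (ideal gas, T constant).
W = nRT ln(V₂/V₁) = 3.80×8.314×632×ln(0.568) = -11300 J.
Q = ΔU + W = -11300 J.

-11300 J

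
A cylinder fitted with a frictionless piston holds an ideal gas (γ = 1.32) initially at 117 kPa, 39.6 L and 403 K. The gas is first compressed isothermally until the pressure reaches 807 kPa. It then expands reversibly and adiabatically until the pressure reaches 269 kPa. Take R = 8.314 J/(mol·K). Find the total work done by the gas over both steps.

-5560 J

n = P₁V₁/(RT₁) = 117×39.6/(8.314×403) = 1.38 mol.
Step 1 — Isothermal: T stays 403 K; PV = const ⇒ V₂ = 5.74 L, P₂ = 807 kPa.
ΔU = 0 (ideal gas, T constant).
W = nRT ln(V₂/V₁) = 1.38×8.314×403×ln(0.145) = -8950 J.
Q = ΔU + W = -8950 J.
State after step 1: P = 807 kPa, V = 5.74 L, T = 403 K.
Step 2 — Adiabatic: T₂/T₁ = (P₂/P₁)^((γ−1)/γ) ⇒ T₂ = 403×(0.333)^0.242 = 309 K; V₂ = 13.2 L.
ΔU = nCvΔT = 1.38×26.0×(309−403) = -3390 J.
Q = 0 for an adiabatic process, so W = −ΔU = 3390 J.
Net over both steps: W = -5560 J, Q = -8950 J, ΔU = -3390 J.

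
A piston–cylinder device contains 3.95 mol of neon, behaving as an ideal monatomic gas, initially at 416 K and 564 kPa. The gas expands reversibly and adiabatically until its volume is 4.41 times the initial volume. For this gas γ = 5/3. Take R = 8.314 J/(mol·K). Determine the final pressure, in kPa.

V₁ = nRT₁/P₁ = 3.95×8.314×416/564 = 24.2 L.
Adiabatic: TV^(γ−1) = const ⇒ T₂ = 416×(0.227)^0.667 = 155 K; PV^γ = const ⇒ P₂ = 47.6 kPa.

47.6 kPa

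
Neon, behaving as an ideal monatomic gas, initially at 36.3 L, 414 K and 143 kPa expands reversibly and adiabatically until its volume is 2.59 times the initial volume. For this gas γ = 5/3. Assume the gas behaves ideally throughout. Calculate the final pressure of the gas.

29.3 kPa

Adiabatic: TV^(γ−1) = const ⇒ T₂ = 414×(0.386)^0.667 = 220 K; PV^γ = const ⇒ P₂ = 29.3 kPa.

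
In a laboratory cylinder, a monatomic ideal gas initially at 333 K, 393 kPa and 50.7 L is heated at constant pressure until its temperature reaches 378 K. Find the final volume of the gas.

Isobaric: P stays 393 kPa; V/T = const ⇒ T₂ = 378 K, V₂ = 57.6 L.

57.6 L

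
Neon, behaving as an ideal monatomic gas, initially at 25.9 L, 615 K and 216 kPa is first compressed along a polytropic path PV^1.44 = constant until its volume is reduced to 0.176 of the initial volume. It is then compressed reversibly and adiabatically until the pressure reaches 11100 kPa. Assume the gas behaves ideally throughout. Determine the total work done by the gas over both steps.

-28600 J

n = P₁V₁/(RT₁) = 216×25.9/(8.314×615) = 1.09 mol.
Step 1 — Polytropic n=1.44: T₂ = T₁(V₁/V₂)^(n−1) = 615×(5.68)^0.44 = 1320 K; P₂ = P₁(V₁/V₂)^n = 2640 kPa.
W = (P₁V₁−P₂V₂)/(n−1) = (216×25.9−2640×4.56)/0.44 = -14600 J.
ΔU = nCvΔT = 1.09×12.5×(1320−615) = 9630 J.
Q = ΔU + W = -4960 J.
State after step 1: P = 2640 kPa, V = 4.56 L, T = 1320 K.
Step 2 — Adiabatic: T₂/T₁ = (P₂/P₁)^((γ−1)/γ) ⇒ T₂ = 1320×(4.21)^0.400 = 2350 K; V₂ = 1.92 L.
ΔU = nCvΔT = 1.09×12.5×(2350−1320) = 14000 J.
Q = 0 for an adiabatic process, so W = −ΔU = -14000 J.
Net over both steps: W = -28600 J, Q = -4960 J, ΔU = 23600 J.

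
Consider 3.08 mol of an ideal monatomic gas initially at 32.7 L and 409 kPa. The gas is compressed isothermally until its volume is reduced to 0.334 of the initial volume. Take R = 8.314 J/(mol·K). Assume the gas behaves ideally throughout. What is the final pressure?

T₁ = P₁V₁/(nR) = 409×32.7/(3.08×8.314) = 522 K.
Isothermal: T stays 522 K; PV = const ⇒ V₂ = 10.9 L, P₂ = 1220 kPa.

1220 kPa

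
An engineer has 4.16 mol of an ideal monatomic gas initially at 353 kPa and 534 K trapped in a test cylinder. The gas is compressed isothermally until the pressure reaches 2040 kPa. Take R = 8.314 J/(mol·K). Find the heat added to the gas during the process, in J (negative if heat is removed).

-32400 J

V₁ = nRT₁/P₁ = 4.16×8.314×534/353 = 52.3 L.
Isothermal: T stays 534 K; PV = const ⇒ V₂ = 9.05 L, P₂ = 2040 kPa.
ΔU = 0 (ideal gas, T constant).
W = nRT ln(V₂/V₁) = 4.16×8.314×534×ln(0.173) = -32400 J.
Q = ΔU + W = -32400 J.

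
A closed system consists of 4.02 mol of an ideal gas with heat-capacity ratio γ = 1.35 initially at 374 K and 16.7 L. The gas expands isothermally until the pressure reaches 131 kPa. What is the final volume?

95.4 L

P₁ = nRT₁/V₁ = 4.02×8.314×374/16.7 = 748 kPa.
Isothermal: T stays 374 K; PV = const ⇒ V₂ = 95.4 L, P₂ = 131 kPa.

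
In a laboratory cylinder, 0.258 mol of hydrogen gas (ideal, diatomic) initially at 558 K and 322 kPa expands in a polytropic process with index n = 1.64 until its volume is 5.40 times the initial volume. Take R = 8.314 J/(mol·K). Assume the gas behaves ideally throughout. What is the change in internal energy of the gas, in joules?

V₁ = nRT₁/P₁ = 0.258×8.314×558/322 = 3.72 L.
Polytropic n=1.64: T₂ = T₁(V₁/V₂)^(n−1) = 558×(0.185)^0.64 = 190 K; P₂ = P₁(V₁/V₂)^n = 20.3 kPa.
For an ideal gas ΔU = nCvΔT with Cv = (5/2)R = 20.8 J/(mol·K).
ΔU = 0.258×20.8×(190−558) = -1980 J.

-1980 J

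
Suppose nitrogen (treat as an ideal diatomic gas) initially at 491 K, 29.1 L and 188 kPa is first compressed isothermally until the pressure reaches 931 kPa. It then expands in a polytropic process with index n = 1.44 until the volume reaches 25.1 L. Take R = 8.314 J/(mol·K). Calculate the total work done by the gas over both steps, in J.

n = P₁V₁/(RT₁) = 188×29.1/(8.314×491) = 1.34 mol.
Step 1 — Isothermal: T stays 491 K; PV = const ⇒ V₂ = 5.88 L, P₂ = 931 kPa.
ΔU = 0 (ideal gas, T constant).
W = nRT ln(V₂/V₁) = 1.34×8.314×491×ln(0.202) = -8750 J.
Q = ΔU + W = -8750 J.
State after step 1: P = 931 kPa, V = 5.88 L, T = 491 K.
Step 2 — Polytropic n=1.44: T₂ = T₁(V₁/V₂)^(n−1) = 491×(0.234)^0.44 = 259 K; P₂ = P₁(V₁/V₂)^n = 115 kPa.
W = (P₁V₁−P₂V₂)/(n−1) = (931×5.88−115×25.1)/0.44 = 5870 J.
ΔU = nCvΔT = 1.34×20.8×(259−491) = -6460 J.
Q = ΔU + W = -587 J.
Net over both steps: W = -2880 J, Q = -9340 J, ΔU = -6460 J.

-2880 J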